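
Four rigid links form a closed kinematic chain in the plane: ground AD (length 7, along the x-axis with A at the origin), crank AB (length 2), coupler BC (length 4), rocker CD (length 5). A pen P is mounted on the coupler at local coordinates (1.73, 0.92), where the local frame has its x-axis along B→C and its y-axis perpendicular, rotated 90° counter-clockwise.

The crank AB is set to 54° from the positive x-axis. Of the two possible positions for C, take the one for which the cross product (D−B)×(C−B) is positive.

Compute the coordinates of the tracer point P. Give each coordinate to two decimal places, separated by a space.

A=(0,0), D=(7.00,0)
B = A + 2.00·(cos54°, sin54°) = (1.1756, 1.6180)
|BD| = 6.0450
circle(B,4.00) ∩ circle(D,5.00): a=2.2781, h=3.2879
  candidates: C₊=(4.2506,4.1762) cross=19.875; C₋=(2.4905,-2.1597) cross=-19.875
  mode + wants cross > 0 → take C=(4.2506,4.1762) (cross=19.875)
ex = (C−B)/|BC| = (0.7688,0.6395); ey = (-0.6395,0.7688)
P = B + 1.73·ex + 0.92·ey = (1.9171,3.4317)

1.92 3.43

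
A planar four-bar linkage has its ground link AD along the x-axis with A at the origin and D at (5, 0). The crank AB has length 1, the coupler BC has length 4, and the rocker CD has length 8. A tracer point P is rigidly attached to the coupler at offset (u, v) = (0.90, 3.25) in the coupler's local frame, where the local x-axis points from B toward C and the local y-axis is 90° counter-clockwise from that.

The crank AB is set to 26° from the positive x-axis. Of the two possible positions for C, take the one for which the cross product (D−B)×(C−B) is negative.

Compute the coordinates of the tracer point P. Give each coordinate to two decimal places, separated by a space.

A=(0,0), D=(5.00,0)
B = A + 1.00·(cos26°, sin26°) = (0.8988, 0.4384)
|BD| = 4.1246
circle(B,4.00) ∩ circle(D,8.00): a=-3.7565, h=1.3743
  candidates: C₊=(-2.6904,2.2041) cross=5.668; C₋=(-2.9825,-0.5289) cross=-5.668
  mode - wants cross < 0 → take C=(-2.9825,-0.5289) (cross=-5.668)
ex = (C−B)/|BC| = (-0.9703,-0.2418); ey = (0.2418,-0.9703)
P = B + 0.90·ex + 3.25·ey = (0.8114,-2.9328)

0.81 -2.93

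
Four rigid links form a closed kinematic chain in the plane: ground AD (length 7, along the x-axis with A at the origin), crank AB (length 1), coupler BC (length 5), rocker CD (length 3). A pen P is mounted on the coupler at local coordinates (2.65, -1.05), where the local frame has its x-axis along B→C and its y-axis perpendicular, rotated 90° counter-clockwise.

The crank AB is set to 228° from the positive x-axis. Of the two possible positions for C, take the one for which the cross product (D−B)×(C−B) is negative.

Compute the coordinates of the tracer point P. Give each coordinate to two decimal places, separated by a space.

A=(0,0), D=(7.00,0)
B = A + 1.00·(cos228°, sin228°) = (-0.6691, -0.7431)
|BD| = 7.7051
circle(B,5.00) ∩ circle(D,3.00): a=4.8908, h=1.0392
  candidates: C₊=(4.0986,0.7630) cross=8.007; C₋=(4.2991,-1.3058) cross=-8.007
  mode - wants cross < 0 → take C=(4.2991,-1.3058) (cross=-8.007)
ex = (C−B)/|BC| = (0.9936,-0.1125); ey = (0.1125,0.9936)
P = B + 2.65·ex + -1.05·ey = (1.8459,-2.0847)

1.85 -2.08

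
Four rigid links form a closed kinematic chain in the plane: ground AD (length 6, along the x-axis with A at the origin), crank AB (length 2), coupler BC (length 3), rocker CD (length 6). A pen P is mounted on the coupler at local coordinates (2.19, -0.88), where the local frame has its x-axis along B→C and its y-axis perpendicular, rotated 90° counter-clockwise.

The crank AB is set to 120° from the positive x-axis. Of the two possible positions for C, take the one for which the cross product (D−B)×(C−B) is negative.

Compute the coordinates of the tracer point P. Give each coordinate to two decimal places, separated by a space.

-1.02 -0.63

A=(0,0), D=(6.00,0)
B = A + 2.00·(cos120°, sin120°) = (-1.0000, 1.7321)
|BD| = 7.2111
circle(B,3.00) ∩ circle(D,6.00): a=1.7334, h=2.4485
  candidates: C₊=(1.2708,3.6925) cross=17.656; C₋=(0.0946,-1.0611) cross=-17.656
  mode - wants cross < 0 → take C=(0.0946,-1.0611) (cross=-17.656)
ex = (C−B)/|BC| = (0.3649,-0.9311); ey = (0.9311,0.3649)
P = B + 2.19·ex + -0.88·ey = (-1.0203,-0.6281)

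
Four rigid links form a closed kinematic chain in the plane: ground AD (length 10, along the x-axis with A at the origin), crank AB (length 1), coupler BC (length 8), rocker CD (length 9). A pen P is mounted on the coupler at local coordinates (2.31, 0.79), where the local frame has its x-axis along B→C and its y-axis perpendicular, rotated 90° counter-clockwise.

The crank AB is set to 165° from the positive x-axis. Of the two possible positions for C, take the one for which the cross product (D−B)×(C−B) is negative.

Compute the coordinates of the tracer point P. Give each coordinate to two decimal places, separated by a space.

A=(0,0), D=(10.00,0)
B = A + 1.00·(cos165°, sin165°) = (-0.9659, 0.2588)
|BD| = 10.9690
circle(B,8.00) ∩ circle(D,9.00): a=4.7096, h=6.4668
  candidates: C₊=(3.8949,6.6127) cross=70.935; C₋=(3.5898,-6.3173) cross=-70.935
  mode - wants cross < 0 → take C=(3.5898,-6.3173) (cross=-70.935)
ex = (C−B)/|BC| = (0.5695,-0.8220); ey = (0.8220,0.5695)
P = B + 2.31·ex + 0.79·ey = (0.9989,-1.1902)

1.00 -1.19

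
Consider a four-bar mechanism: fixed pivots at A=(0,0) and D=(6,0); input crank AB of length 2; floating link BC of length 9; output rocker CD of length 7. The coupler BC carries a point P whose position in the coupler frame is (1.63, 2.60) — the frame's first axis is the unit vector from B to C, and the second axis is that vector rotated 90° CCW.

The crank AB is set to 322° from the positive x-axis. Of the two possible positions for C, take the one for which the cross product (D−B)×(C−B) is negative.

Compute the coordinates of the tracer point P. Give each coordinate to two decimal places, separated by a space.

4.39 -0.01

A=(0,0), D=(6.00,0)
B = A + 2.00·(cos322°, sin322°) = (1.5760, -1.2313)
|BD| = 4.5921
circle(B,9.00) ∩ circle(D,7.00): a=5.7803, h=6.8984
  candidates: C₊=(5.2949,6.9644) cross=31.679; C₋=(8.9944,-6.3272) cross=-31.679
  mode - wants cross < 0 → take C=(8.9944,-6.3272) (cross=-31.679)
ex = (C−B)/|BC| = (0.8243,-0.5662); ey = (0.5662,0.8243)
P = B + 1.63·ex + 2.60·ey = (4.3917,-0.0112)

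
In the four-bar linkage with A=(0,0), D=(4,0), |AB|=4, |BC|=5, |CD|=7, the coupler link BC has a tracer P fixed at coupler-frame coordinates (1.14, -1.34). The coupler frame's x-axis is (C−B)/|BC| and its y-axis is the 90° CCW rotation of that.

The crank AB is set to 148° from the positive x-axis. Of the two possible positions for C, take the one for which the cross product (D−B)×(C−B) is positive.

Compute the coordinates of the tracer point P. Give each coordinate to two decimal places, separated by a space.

-1.63 2.03

A=(0,0), D=(4.00,0)
B = A + 4.00·(cos148°, sin148°) = (-3.3922, 2.1197)
|BD| = 7.6901
circle(B,5.00) ∩ circle(D,7.00): a=2.2846, h=4.4475
  candidates: C₊=(0.0298,5.7652) cross=34.202; C₋=(-2.4220,-2.7853) cross=-34.202
  mode + wants cross > 0 → take C=(0.0298,5.7652) (cross=34.202)
ex = (C−B)/|BC| = (0.6844,0.7291); ey = (-0.7291,0.6844)
P = B + 1.14·ex + -1.34·ey = (-1.6350,2.0338)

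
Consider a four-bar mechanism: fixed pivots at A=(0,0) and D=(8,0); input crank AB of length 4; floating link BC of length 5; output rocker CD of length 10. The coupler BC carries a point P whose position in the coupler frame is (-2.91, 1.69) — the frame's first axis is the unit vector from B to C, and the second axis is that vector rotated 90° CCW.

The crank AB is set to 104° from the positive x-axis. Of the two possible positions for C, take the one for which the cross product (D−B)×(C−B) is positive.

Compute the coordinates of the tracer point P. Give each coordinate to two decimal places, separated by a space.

A=(0,0), D=(8.00,0)
B = A + 4.00·(cos104°, sin104°) = (-0.9677, 3.8812)
|BD| = 9.7715
circle(B,5.00) ∩ circle(D,10.00): a=1.0481, h=4.8889
  candidates: C₊=(1.9360,7.9516) cross=47.772; C₋=(-1.9477,-1.0218) cross=-47.772
  mode + wants cross > 0 → take C=(1.9360,7.9516) (cross=47.772)
ex = (C−B)/|BC| = (0.5807,0.8141); ey = (-0.8141,0.5807)
P = B + -2.91·ex + 1.69·ey = (-4.0335,2.4936)

-4.03 2.49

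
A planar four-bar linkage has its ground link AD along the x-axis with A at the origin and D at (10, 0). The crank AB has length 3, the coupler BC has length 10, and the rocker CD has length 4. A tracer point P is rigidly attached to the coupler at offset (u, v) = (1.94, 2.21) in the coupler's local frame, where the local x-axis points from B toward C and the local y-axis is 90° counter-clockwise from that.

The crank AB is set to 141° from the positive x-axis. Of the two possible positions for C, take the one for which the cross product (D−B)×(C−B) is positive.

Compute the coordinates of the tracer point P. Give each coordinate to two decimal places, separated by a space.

A=(0,0), D=(10.00,0)
B = A + 3.00·(cos141°, sin141°) = (-2.3314, 1.8880)
|BD| = 12.4751
circle(B,10.00) ∩ circle(D,4.00): a=9.6043, h=2.7853
  candidates: C₊=(7.5837,3.1877) cross=34.748; C₋=(6.7407,-2.3188) cross=-34.748
  mode + wants cross > 0 → take C=(7.5837,3.1877) (cross=34.748)
ex = (C−B)/|BC| = (0.9915,0.1300); ey = (-0.1300,0.9915)
P = B + 1.94·ex + 2.21·ey = (-0.6951,4.3314)

-0.70 4.33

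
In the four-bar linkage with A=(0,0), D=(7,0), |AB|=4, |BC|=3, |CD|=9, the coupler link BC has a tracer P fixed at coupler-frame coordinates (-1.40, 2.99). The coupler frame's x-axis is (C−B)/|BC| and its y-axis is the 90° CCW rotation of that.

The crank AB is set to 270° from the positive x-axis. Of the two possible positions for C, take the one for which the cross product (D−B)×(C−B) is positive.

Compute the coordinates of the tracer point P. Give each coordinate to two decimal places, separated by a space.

-1.49 -6.95

A=(0,0), D=(7.00,0)
B = A + 4.00·(cos270°, sin270°) = (-0.0000, -4.0000)
|BD| = 8.0623
circle(B,3.00) ∩ circle(D,9.00): a=-0.4341, h=2.9684
  candidates: C₊=(-1.8497,-1.6381) cross=23.932; C₋=(1.0958,-6.7927) cross=-23.932
  mode + wants cross > 0 → take C=(-1.8497,-1.6381) (cross=23.932)
ex = (C−B)/|BC| = (-0.6166,0.7873); ey = (-0.7873,-0.6166)
P = B + -1.40·ex + 2.99·ey = (-1.4909,-6.9457)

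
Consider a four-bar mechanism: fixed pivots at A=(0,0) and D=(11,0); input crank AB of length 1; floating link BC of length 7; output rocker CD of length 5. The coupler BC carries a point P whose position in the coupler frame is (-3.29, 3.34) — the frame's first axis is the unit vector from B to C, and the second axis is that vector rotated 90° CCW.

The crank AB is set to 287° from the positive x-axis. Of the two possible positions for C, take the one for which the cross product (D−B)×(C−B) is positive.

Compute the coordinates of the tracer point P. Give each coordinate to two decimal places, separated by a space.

-4.16 0.52

A=(0,0), D=(11.00,0)
B = A + 1.00·(cos287°, sin287°) = (0.2924, -0.9563)
|BD| = 10.7502
circle(B,7.00) ∩ circle(D,5.00): a=6.4914, h=2.6195
  candidates: C₊=(6.5250,2.2303) cross=28.161; C₋=(6.9910,-2.9880) cross=-28.161
  mode + wants cross > 0 → take C=(6.5250,2.2303) (cross=28.161)
ex = (C−B)/|BC| = (0.8904,0.4552); ey = (-0.4552,0.8904)
P = B + -3.29·ex + 3.34·ey = (-4.1574,0.5198)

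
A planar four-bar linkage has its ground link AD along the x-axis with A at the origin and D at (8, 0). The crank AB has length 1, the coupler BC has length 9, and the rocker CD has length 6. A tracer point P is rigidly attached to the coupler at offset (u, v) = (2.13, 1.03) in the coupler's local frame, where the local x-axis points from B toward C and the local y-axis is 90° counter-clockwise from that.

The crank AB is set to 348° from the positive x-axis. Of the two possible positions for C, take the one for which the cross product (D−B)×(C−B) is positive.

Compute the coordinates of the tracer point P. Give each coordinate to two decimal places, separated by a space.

A=(0,0), D=(8.00,0)
B = A + 1.00·(cos348°, sin348°) = (0.9781, -0.2079)
|BD| = 7.0249
circle(B,9.00) ∩ circle(D,6.00): a=6.7153, h=5.9920
  candidates: C₊=(7.5132,5.9802) cross=42.093; C₋=(7.8679,-5.9985) cross=-42.093
  mode + wants cross > 0 → take C=(7.5132,5.9802) (cross=42.093)
ex = (C−B)/|BC| = (0.7261,0.6876); ey = (-0.6876,0.7261)
P = B + 2.13·ex + 1.03·ey = (1.8166,2.0045)

1.82 2.00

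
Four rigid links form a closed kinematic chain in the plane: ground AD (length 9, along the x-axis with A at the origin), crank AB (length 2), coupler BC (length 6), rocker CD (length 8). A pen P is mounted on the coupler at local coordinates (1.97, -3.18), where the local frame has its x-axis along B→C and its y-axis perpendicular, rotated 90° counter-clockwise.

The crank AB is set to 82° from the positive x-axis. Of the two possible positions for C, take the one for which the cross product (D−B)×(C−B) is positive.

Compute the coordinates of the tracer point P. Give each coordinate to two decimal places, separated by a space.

A=(0,0), D=(9.00,0)
B = A + 2.00·(cos82°, sin82°) = (0.2783, 1.9805)
|BD| = 8.9437
circle(B,6.00) ∩ circle(D,8.00): a=2.9065, h=5.2490
  candidates: C₊=(4.2751,6.4556) cross=46.946; C₋=(1.9503,-3.7818) cross=-46.946
  mode + wants cross > 0 → take C=(4.2751,6.4556) (cross=46.946)
ex = (C−B)/|BC| = (0.6661,0.7458); ey = (-0.7458,0.6661)
P = B + 1.97·ex + -3.18·ey = (3.9624,1.3316)

3.96 1.33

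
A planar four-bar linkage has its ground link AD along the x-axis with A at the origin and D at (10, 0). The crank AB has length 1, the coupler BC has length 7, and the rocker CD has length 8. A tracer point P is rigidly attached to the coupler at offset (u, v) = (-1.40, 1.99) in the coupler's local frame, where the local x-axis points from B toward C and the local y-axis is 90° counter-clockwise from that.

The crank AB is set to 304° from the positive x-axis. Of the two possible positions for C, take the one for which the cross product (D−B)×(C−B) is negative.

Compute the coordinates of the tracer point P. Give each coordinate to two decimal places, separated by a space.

A=(0,0), D=(10.00,0)
B = A + 1.00·(cos304°, sin304°) = (0.5592, -0.8290)
|BD| = 9.4771
circle(B,7.00) ∩ circle(D,8.00): a=3.9472, h=5.7810
  candidates: C₊=(3.9855,5.2751) cross=54.787; C₋=(4.9970,-6.2426) cross=-54.787
  mode - wants cross < 0 → take C=(4.9970,-6.2426) (cross=-54.787)
ex = (C−B)/|BC| = (0.6340,-0.7734); ey = (0.7734,0.6340)
P = B + -1.40·ex + 1.99·ey = (1.2106,1.5153)

1.21 1.52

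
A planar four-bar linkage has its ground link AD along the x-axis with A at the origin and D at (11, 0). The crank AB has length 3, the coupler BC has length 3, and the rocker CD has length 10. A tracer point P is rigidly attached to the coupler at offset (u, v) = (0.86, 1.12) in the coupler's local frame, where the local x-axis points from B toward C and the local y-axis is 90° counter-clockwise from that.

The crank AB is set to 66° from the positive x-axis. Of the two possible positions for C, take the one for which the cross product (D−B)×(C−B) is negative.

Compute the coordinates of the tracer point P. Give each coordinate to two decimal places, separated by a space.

A=(0,0), D=(11.00,0)
B = A + 3.00·(cos66°, sin66°) = (1.2202, 2.7406)
|BD| = 10.1565
circle(B,3.00) ∩ circle(D,10.00): a=0.5984, h=2.9397
  candidates: C₊=(2.5897,5.4098) cross=29.857; C₋=(1.0032,-0.2515) cross=-29.857
  mode - wants cross < 0 → take C=(1.0032,-0.2515) (cross=-29.857)
ex = (C−B)/|BC| = (-0.0723,-0.9974); ey = (0.9974,-0.0723)
P = B + 0.86·ex + 1.12·ey = (2.2751,1.8019)

2.28 1.80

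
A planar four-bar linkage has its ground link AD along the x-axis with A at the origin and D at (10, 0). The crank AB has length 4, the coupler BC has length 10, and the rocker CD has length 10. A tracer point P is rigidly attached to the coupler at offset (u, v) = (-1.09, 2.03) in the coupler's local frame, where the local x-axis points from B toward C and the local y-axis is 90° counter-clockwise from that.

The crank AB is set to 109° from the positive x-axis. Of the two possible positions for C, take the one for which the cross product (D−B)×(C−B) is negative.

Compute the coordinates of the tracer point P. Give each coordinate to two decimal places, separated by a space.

0.29 5.45

A=(0,0), D=(10.00,0)
B = A + 4.00·(cos109°, sin109°) = (-1.3023, 3.7821)
|BD| = 11.9183
circle(B,10.00) ∩ circle(D,10.00): a=5.9591, h=8.0305
  candidates: C₊=(6.8972,9.5065) cross=95.710; C₋=(1.8005,-5.7244) cross=-95.710
  mode - wants cross < 0 → take C=(1.8005,-5.7244) (cross=-95.710)
ex = (C−B)/|BC| = (0.3103,-0.9506); ey = (0.9506,0.3103)
P = B + -1.09·ex + 2.03·ey = (0.2893,5.4481)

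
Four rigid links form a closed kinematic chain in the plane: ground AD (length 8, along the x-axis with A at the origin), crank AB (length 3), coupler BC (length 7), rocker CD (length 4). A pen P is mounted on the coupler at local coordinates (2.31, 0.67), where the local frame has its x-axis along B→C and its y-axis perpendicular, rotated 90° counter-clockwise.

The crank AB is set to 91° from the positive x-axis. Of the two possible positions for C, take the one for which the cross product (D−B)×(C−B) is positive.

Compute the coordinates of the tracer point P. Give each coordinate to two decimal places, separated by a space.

A=(0,0), D=(8.00,0)
B = A + 3.00·(cos91°, sin91°) = (-0.0524, 2.9995)
|BD| = 8.5929
circle(B,7.00) ∩ circle(D,4.00): a=6.2166, h=3.2177
  candidates: C₊=(6.8964,3.8448) cross=27.649; C₋=(4.6500,-2.1858) cross=-27.649
  mode + wants cross > 0 → take C=(6.8964,3.8448) (cross=27.649)
ex = (C−B)/|BC| = (0.9927,0.1207); ey = (-0.1207,0.9927)
P = B + 2.31·ex + 0.67·ey = (2.1598,3.9436)

2.16 3.94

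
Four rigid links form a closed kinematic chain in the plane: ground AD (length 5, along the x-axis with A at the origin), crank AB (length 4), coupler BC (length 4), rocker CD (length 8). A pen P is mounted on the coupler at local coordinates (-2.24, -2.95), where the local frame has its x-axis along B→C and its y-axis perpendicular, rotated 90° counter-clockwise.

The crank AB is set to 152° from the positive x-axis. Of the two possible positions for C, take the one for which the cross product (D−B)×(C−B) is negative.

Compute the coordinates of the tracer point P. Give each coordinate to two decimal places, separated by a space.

-6.87 3.49

A=(0,0), D=(5.00,0)
B = A + 4.00·(cos152°, sin152°) = (-3.5318, 1.8779)
|BD| = 8.7360
circle(B,4.00) ∩ circle(D,8.00): a=1.6208, h=3.6569
  candidates: C₊=(-1.1628,5.1009) cross=31.947; C₋=(-2.7350,-2.0420) cross=-31.947
  mode - wants cross < 0 → take C=(-2.7350,-2.0420) (cross=-31.947)
ex = (C−B)/|BC| = (0.1992,-0.9800); ey = (0.9800,0.1992)
P = B + -2.24·ex + -2.95·ey = (-6.8689,3.4854)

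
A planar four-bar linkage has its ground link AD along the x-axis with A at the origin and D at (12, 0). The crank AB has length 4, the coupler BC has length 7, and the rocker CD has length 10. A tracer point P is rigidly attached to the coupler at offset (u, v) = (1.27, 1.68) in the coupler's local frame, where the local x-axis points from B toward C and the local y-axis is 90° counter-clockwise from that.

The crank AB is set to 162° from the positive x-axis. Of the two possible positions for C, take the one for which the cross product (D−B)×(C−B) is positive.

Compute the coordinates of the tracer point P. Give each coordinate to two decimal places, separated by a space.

-3.22 3.26

A=(0,0), D=(12.00,0)
B = A + 4.00·(cos162°, sin162°) = (-3.8042, 1.2361)
|BD| = 15.8525
circle(B,7.00) ∩ circle(D,10.00): a=6.3177, h=3.0145
  candidates: C₊=(2.7293,3.7488) cross=47.787; C₋=(2.2592,-2.2618) cross=-47.787
  mode + wants cross > 0 → take C=(2.7293,3.7488) (cross=47.787)
ex = (C−B)/|BC| = (0.9334,0.3590); ey = (-0.3590,0.9334)
P = B + 1.27·ex + 1.68·ey = (-3.2219,3.2600)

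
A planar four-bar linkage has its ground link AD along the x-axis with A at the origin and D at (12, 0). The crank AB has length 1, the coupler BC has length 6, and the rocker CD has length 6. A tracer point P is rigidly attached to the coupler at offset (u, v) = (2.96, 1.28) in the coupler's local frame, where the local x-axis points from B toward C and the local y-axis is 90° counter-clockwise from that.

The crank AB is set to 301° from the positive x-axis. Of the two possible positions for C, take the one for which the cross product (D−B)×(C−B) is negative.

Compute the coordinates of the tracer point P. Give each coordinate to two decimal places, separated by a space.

3.68 -0.22

A=(0,0), D=(12.00,0)
B = A + 1.00·(cos301°, sin301°) = (0.5150, -0.8572)
|BD| = 11.5169
circle(B,6.00) ∩ circle(D,6.00): a=5.7585, h=1.6853
  candidates: C₊=(6.1321,1.2520) cross=19.409; C₋=(6.3830,-2.1092) cross=-19.409
  mode - wants cross < 0 → take C=(6.3830,-2.1092) (cross=-19.409)
ex = (C−B)/|BC| = (0.9780,-0.2087); ey = (0.2087,0.9780)
P = B + 2.96·ex + 1.28·ey = (3.6770,-0.2230)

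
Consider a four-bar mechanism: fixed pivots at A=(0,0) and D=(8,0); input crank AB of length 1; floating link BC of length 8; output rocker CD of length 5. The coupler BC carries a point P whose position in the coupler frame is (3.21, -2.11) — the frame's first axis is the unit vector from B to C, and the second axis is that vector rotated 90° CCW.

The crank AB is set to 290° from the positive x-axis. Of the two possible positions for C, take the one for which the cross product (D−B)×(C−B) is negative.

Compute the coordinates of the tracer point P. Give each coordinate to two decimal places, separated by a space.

A=(0,0), D=(8.00,0)
B = A + 1.00·(cos290°, sin290°) = (0.3420, -0.9397)
|BD| = 7.7154
circle(B,8.00) ∩ circle(D,5.00): a=6.3851, h=4.8198
  candidates: C₊=(6.0926,4.6219) cross=37.187; C₋=(7.2666,-4.9459) cross=-37.187
  mode - wants cross < 0 → take C=(7.2666,-4.9459) (cross=-37.187)
ex = (C−B)/|BC| = (0.8656,-0.5008); ey = (0.5008,0.8656)
P = B + 3.21·ex + -2.11·ey = (2.0639,-4.3736)

2.06 -4.37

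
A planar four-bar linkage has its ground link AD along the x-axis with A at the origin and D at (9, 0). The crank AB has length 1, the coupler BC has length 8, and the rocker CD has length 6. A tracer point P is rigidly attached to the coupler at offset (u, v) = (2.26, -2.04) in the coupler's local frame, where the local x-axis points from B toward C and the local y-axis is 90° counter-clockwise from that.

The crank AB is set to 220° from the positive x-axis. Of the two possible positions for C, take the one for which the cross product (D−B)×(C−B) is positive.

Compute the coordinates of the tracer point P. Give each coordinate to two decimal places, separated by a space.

2.28 -0.67

A=(0,0), D=(9.00,0)
B = A + 1.00·(cos220°, sin220°) = (-0.7660, -0.6428)
|BD| = 9.7872
circle(B,8.00) ∩ circle(D,6.00): a=6.3240, h=4.8997
  candidates: C₊=(5.2225,4.6616) cross=47.954; C₋=(5.8661,-5.1165) cross=-47.954
  mode + wants cross > 0 → take C=(5.2225,4.6616) (cross=47.954)
ex = (C−B)/|BC| = (0.7486,0.6631); ey = (-0.6631,0.7486)
P = B + 2.26·ex + -2.04·ey = (2.2784,-0.6714)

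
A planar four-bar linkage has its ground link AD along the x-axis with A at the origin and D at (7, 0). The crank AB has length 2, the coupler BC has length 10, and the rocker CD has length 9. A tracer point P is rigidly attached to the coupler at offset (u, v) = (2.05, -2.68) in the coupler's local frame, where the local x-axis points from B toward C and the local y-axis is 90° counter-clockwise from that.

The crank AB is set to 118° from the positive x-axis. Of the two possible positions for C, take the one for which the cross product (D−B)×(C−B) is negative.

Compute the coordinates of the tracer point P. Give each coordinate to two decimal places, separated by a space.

A=(0,0), D=(7.00,0)
B = A + 2.00·(cos118°, sin118°) = (-0.9389, 1.7659)
|BD| = 8.1330
circle(B,10.00) ∩ circle(D,9.00): a=5.2346, h=8.5205
  candidates: C₊=(6.0208,8.9466) cross=69.297; C₋=(2.3207,-7.6879) cross=-69.297
  mode - wants cross < 0 → take C=(2.3207,-7.6879) (cross=-69.297)
ex = (C−B)/|BC| = (0.3260,-0.9454); ey = (0.9454,0.3260)
P = B + 2.05·ex + -2.68·ey = (-2.8043,-1.0457)

-2.80 -1.05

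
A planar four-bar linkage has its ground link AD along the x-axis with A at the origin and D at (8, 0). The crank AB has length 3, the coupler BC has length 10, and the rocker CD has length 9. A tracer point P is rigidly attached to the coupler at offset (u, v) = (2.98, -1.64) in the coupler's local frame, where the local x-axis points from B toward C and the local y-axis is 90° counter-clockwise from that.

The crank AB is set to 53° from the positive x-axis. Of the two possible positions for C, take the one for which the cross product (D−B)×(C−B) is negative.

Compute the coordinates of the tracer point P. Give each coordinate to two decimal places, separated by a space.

0.55 -0.77

A=(0,0), D=(8.00,0)
B = A + 3.00·(cos53°, sin53°) = (1.8054, 2.3959)
|BD| = 6.6418
circle(B,10.00) ∩ circle(D,9.00): a=4.7512, h=8.7992
  candidates: C₊=(9.4109,8.8887) cross=58.442; C₋=(3.0626,-7.5248) cross=-58.442
  mode - wants cross < 0 → take C=(3.0626,-7.5248) (cross=-58.442)
ex = (C−B)/|BC| = (0.1257,-0.9921); ey = (0.9921,0.1257)
P = B + 2.98·ex + -1.64·ey = (0.5531,-0.7666)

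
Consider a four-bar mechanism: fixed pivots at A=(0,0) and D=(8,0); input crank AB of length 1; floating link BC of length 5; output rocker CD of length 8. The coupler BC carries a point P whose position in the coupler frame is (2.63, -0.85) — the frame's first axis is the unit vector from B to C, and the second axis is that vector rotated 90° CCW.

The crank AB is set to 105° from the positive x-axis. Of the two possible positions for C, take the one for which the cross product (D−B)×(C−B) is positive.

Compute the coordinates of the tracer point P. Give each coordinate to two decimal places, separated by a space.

1.72 2.89

A=(0,0), D=(8.00,0)
B = A + 1.00·(cos105°, sin105°) = (-0.2588, 0.9659)
|BD| = 8.3151
circle(B,5.00) ∩ circle(D,8.00): a=1.8124, h=4.6599
  candidates: C₊=(2.0827,5.3838) cross=38.748; C₋=(1.0000,-3.8730) cross=-38.748
  mode + wants cross > 0 → take C=(2.0827,5.3838) (cross=38.748)
ex = (C−B)/|BC| = (0.4683,0.8836); ey = (-0.8836,0.4683)
P = B + 2.63·ex + -0.85·ey = (1.7238,2.8917)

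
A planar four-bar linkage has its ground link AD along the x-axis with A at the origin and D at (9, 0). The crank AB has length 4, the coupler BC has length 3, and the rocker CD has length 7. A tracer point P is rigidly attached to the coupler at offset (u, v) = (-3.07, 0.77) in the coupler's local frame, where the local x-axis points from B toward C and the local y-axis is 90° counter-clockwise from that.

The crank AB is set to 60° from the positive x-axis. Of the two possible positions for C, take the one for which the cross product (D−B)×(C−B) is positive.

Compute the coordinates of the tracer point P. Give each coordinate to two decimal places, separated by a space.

A=(0,0), D=(9.00,0)
B = A + 4.00·(cos60°, sin60°) = (2.0000, 3.4641)
|BD| = 7.8102
circle(B,3.00) ∩ circle(D,7.00): a=1.3444, h=2.6819
  candidates: C₊=(4.3944,5.2715) cross=20.946; C₋=(2.0154,0.4641) cross=-20.946
  mode + wants cross > 0 → take C=(4.3944,5.2715) (cross=20.946)
ex = (C−B)/|BC| = (0.7981,0.6025); ey = (-0.6025,0.7981)
P = B + -3.07·ex + 0.77·ey = (-0.9142,2.2291)

-0.91 2.23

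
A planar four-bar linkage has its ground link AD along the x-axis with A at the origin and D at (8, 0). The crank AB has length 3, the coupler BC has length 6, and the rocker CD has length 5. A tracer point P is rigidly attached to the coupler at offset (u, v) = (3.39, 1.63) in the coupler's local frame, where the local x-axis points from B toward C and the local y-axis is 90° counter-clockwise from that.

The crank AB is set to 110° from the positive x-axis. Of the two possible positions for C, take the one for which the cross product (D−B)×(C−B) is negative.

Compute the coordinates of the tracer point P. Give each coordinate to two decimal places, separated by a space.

2.52 1.57

A=(0,0), D=(8.00,0)
B = A + 3.00·(cos110°, sin110°) = (-1.0261, 2.8191)
|BD| = 9.4561
circle(B,6.00) ∩ circle(D,5.00): a=5.3097, h=2.7942
  candidates: C₊=(4.8752,3.9033) cross=26.422; C₋=(3.2091,-1.4310) cross=-26.422
  mode - wants cross < 0 → take C=(3.2091,-1.4310) (cross=-26.422)
ex = (C−B)/|BC| = (0.7059,-0.7083); ey = (0.7083,0.7059)
P = B + 3.39·ex + 1.63·ey = (2.5214,1.5684)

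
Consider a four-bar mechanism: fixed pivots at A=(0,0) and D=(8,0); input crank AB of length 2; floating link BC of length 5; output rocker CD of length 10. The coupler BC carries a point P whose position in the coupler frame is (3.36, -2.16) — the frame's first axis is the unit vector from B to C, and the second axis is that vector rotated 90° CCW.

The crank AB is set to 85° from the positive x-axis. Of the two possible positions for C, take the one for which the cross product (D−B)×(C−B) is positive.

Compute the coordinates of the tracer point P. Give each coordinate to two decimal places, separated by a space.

A=(0,0), D=(8.00,0)
B = A + 2.00·(cos85°, sin85°) = (0.1743, 1.9924)
|BD| = 8.0753
circle(B,5.00) ∩ circle(D,10.00): a=-0.6061, h=4.9631
  candidates: C₊=(0.8115,6.9516) cross=40.079; C₋=(-1.6376,-2.6678) cross=-40.079
  mode + wants cross > 0 → take C=(0.8115,6.9516) (cross=40.079)
ex = (C−B)/|BC| = (0.1274,0.9918); ey = (-0.9918,0.1274)
P = B + 3.36·ex + -2.16·ey = (2.7449,5.0497)

2.74 5.05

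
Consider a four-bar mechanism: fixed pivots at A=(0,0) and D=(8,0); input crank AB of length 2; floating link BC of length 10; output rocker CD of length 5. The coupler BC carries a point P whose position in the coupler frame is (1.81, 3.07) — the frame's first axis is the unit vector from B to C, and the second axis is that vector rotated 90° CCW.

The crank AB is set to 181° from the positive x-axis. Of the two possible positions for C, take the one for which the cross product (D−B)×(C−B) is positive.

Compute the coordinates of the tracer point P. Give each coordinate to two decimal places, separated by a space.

-1.91 3.53

A=(0,0), D=(8.00,0)
B = A + 2.00·(cos181°, sin181°) = (-1.9997, -0.0349)
|BD| = 9.9998
circle(B,10.00) ∩ circle(D,5.00): a=8.7500, h=4.8413
  candidates: C₊=(6.7333,4.8369) cross=48.412; C₋=(6.7671,-4.8456) cross=-48.412
  mode + wants cross > 0 → take C=(6.7333,4.8369) (cross=48.412)
ex = (C−B)/|BC| = (0.8733,0.4872); ey = (-0.4872,0.8733)
P = B + 1.81·ex + 3.07·ey = (-1.9147,3.5279)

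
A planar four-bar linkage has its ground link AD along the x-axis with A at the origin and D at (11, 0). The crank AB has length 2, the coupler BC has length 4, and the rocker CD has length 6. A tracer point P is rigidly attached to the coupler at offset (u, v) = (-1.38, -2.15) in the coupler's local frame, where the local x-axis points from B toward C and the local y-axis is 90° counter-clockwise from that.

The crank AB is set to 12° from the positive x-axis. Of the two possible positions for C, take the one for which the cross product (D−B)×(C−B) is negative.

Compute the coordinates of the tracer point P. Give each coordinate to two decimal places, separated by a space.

-0.39 -0.60

A=(0,0), D=(11.00,0)
B = A + 2.00·(cos12°, sin12°) = (1.9563, 0.4158)
|BD| = 9.0533
circle(B,4.00) ∩ circle(D,6.00): a=3.4221, h=2.0711
  candidates: C₊=(5.4699,2.3276) cross=18.750; C₋=(5.2796,-1.8103) cross=-18.750
  mode - wants cross < 0 → take C=(5.2796,-1.8103) (cross=-18.750)
ex = (C−B)/|BC| = (0.8308,-0.5565); ey = (0.5565,0.8308)
P = B + -1.38·ex + -2.15·ey = (-0.3868,-0.6024)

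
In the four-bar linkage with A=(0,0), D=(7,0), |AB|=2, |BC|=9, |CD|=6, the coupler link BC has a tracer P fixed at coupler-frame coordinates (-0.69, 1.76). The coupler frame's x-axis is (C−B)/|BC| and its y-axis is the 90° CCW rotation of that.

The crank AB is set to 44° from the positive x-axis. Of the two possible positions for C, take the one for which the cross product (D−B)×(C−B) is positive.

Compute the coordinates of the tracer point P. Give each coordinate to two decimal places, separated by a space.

0.03 2.64

A=(0,0), D=(7.00,0)
B = A + 2.00·(cos44°, sin44°) = (1.4387, 1.3893)
|BD| = 5.7322
circle(B,9.00) ∩ circle(D,6.00): a=6.7913, h=5.9058
  candidates: C₊=(9.4589,5.4730) cross=33.853; C₋=(6.5961,-5.9864) cross=-33.853
  mode + wants cross > 0 → take C=(9.4589,5.4730) (cross=33.853)
ex = (C−B)/|BC| = (0.8911,0.4537); ey = (-0.4537,0.8911)
P = B + -0.69·ex + 1.76·ey = (0.0252,2.6446)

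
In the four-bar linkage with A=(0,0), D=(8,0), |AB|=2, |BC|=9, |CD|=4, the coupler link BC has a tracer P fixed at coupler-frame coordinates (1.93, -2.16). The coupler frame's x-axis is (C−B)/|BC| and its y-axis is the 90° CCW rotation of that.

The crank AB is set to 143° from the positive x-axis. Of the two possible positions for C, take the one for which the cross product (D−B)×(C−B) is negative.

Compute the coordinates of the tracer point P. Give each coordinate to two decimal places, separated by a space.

-1.08 -1.65

A=(0,0), D=(8.00,0)
B = A + 2.00·(cos143°, sin143°) = (-1.5973, 1.2036)
|BD| = 9.6725
circle(B,9.00) ∩ circle(D,4.00): a=8.1963, h=3.7177
  candidates: C₊=(6.9979,3.8724) cross=35.959; C₋=(6.0727,-3.5051) cross=-35.959
  mode - wants cross < 0 → take C=(6.0727,-3.5051) (cross=-35.959)
ex = (C−B)/|BC| = (0.8522,-0.5232); ey = (0.5232,0.8522)
P = B + 1.93·ex + -2.16·ey = (-1.0826,-1.6469)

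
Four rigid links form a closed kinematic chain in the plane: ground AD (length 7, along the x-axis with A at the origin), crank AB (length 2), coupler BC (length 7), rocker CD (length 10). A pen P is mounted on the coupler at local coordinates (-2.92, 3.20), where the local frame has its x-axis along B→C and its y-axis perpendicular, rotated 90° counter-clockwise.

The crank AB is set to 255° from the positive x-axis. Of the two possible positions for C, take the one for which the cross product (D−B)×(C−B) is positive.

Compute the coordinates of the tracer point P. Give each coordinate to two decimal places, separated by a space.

-3.19 -5.34

A=(0,0), D=(7.00,0)
B = A + 2.00·(cos255°, sin255°) = (-0.5176, -1.9319)
|BD| = 7.7619
circle(B,7.00) ∩ circle(D,10.00): a=0.5957, h=6.9746
  candidates: C₊=(-1.6766,4.9715) cross=54.136; C₋=(1.7952,-8.5387) cross=-54.136
  mode + wants cross > 0 → take C=(-1.6766,4.9715) (cross=54.136)
ex = (C−B)/|BC| = (-0.1656,0.9862); ey = (-0.9862,-0.1656)
P = B + -2.92·ex + 3.20·ey = (-3.1900,-5.3414)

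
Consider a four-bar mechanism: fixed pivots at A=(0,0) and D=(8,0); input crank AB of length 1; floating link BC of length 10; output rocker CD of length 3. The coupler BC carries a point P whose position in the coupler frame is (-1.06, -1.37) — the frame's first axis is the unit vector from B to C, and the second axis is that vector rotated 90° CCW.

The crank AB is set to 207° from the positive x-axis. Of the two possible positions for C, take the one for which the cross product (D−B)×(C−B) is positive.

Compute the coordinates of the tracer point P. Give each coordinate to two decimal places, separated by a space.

-1.42 -2.10

A=(0,0), D=(8.00,0)
B = A + 1.00·(cos207°, sin207°) = (-0.8910, -0.4540)
|BD| = 8.9026
circle(B,10.00) ∩ circle(D,3.00): a=9.5622, h=2.9266
  candidates: C₊=(8.5095,2.9564) cross=26.054; C₋=(8.8080,-2.8892) cross=-26.054
  mode + wants cross > 0 → take C=(8.5095,2.9564) (cross=26.054)
ex = (C−B)/|BC| = (0.9400,0.3410); ey = (-0.3410,0.9400)
P = B + -1.06·ex + -1.37·ey = (-1.4202,-2.1034)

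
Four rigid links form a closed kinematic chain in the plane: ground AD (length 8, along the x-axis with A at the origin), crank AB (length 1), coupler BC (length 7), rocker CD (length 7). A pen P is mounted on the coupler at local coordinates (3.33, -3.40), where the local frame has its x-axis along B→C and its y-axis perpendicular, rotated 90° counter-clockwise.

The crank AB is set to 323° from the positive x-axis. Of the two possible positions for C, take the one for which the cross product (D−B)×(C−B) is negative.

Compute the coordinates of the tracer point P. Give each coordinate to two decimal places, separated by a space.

A=(0,0), D=(8.00,0)
B = A + 1.00·(cos323°, sin323°) = (0.7986, -0.6018)
|BD| = 7.2265
circle(B,7.00) ∩ circle(D,7.00): a=3.6132, h=5.9954
  candidates: C₊=(3.9000,5.6736) cross=43.325; C₋=(4.8986,-6.2755) cross=-43.325
  mode - wants cross < 0 → take C=(4.8986,-6.2755) (cross=-43.325)
ex = (C−B)/|BC| = (0.5857,-0.8105); ey = (0.8105,0.5857)
P = B + 3.33·ex + -3.40·ey = (-0.0067,-5.2923)

-0.01 -5.29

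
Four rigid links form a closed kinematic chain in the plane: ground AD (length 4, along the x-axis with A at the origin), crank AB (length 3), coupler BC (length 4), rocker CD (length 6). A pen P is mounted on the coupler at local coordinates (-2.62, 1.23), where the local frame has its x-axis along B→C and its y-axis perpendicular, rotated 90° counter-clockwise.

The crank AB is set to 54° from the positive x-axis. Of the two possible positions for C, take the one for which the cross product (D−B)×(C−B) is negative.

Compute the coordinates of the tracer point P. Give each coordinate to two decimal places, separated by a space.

A=(0,0), D=(4.00,0)
B = A + 3.00·(cos54°, sin54°) = (1.7634, 2.4271)
|BD| = 3.3005
circle(B,4.00) ∩ circle(D,6.00): a=-1.3796, h=3.7545
  candidates: C₊=(3.5894,5.9859) cross=12.392; C₋=(-1.9325,0.8972) cross=-12.392
  mode - wants cross < 0 → take C=(-1.9325,0.8972) (cross=-12.392)
ex = (C−B)/|BC| = (-0.9240,-0.3825); ey = (0.3825,-0.9240)
P = B + -2.62·ex + 1.23·ey = (4.6546,2.2926)

4.65 2.29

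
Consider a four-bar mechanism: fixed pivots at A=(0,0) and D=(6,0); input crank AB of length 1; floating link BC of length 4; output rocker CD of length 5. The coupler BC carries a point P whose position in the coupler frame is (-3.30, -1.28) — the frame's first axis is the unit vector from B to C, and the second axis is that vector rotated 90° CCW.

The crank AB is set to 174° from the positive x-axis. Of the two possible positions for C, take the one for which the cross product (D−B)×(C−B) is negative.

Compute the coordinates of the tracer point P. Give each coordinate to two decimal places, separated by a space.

-4.22 1.55

A=(0,0), D=(6.00,0)
B = A + 1.00·(cos174°, sin174°) = (-0.9945, 0.1045)
|BD| = 6.9953
circle(B,4.00) ∩ circle(D,5.00): a=2.8544, h=2.8023
  candidates: C₊=(1.9014,2.8638) cross=19.603; C₋=(1.8176,-2.7401) cross=-19.603
  mode - wants cross < 0 → take C=(1.8176,-2.7401) (cross=-19.603)
ex = (C−B)/|BC| = (0.7030,-0.7111); ey = (0.7111,0.7030)
P = B + -3.30·ex + -1.28·ey = (-4.2248,1.5514)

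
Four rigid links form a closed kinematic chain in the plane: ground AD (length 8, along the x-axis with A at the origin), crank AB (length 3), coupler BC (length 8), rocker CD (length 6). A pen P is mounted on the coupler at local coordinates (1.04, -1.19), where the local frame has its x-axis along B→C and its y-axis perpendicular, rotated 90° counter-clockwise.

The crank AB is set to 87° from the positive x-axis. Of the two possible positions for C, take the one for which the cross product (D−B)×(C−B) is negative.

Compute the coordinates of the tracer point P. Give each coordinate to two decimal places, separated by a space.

A=(0,0), D=(8.00,0)
B = A + 3.00·(cos87°, sin87°) = (0.1570, 2.9959)
|BD| = 8.3957
circle(B,8.00) ∩ circle(D,6.00): a=5.8654, h=5.4404
  candidates: C₊=(7.5776,5.9851) cross=45.676; C₋=(3.6949,-4.1793) cross=-45.676
  mode - wants cross < 0 → take C=(3.6949,-4.1793) (cross=-45.676)
ex = (C−B)/|BC| = (0.4422,-0.8969); ey = (0.8969,0.4422)
P = B + 1.04·ex + -1.19·ey = (-0.4504,1.5368)

-0.45 1.54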